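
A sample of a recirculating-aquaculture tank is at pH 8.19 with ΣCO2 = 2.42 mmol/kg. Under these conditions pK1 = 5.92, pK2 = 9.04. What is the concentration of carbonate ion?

α₂ = 1 / (1 + [H⁺]/K2 + [H⁺]²/(K1K2)) = 1 / (1 + 10^+0.85 + 10^-1.42)
   = 1 / (1 + 7.0795 + 0.038019) = 1/8.1175 = 0.1232
[CO3²⁻] = α₂ × DIC = 0.1232 × 2.42 = 0.298 mmol/kg

[CO3²⁻] = 0.298 mmol/kg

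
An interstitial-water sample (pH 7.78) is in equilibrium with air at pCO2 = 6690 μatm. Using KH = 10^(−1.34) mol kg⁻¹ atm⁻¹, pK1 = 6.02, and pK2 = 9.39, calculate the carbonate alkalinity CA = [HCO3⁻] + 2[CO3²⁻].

[CO2*] = KH · pCO2 = 10^(−1.34) × 6690×10^-6 = 3.058×10^-4 mol/kg
α₀ = 1/(1 + K1/[H⁺] + K1K2/[H⁺]²) = 1/(1 + 10^+1.76 + 10^+0.15) = 0.01668
DIC = [CO2*]/α₀ = 3.058×10^-4 / 0.01668 = 18.33 mmol/kg
CA = (α₁ + 2α₂)·DIC = (0.9598 + 2×0.02356) × 18.33 = 18.5 mmol/kg

CA = 18.5 mmol/kg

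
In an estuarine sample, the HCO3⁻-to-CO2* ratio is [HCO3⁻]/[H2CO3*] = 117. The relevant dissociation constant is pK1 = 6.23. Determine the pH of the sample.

From K1 = [H⁺][HCO3⁻]/[H2CO3*]:  pH = pK1 + log₁₀([HCO3⁻]/[H2CO3*])
log₁₀(117) = +2.068
pH = 6.23 + (+2.068) = 8.30

pH = 8.30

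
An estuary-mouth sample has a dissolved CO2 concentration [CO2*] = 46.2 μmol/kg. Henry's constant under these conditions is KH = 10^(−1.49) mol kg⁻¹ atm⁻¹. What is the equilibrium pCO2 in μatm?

KH = 10^(−1.49) = 3.236×10^-2 mol kg⁻¹ atm⁻¹
pCO2 = [CO2*]/KH = 46.2×10^-6 / 3.236×10^-2 = 1.43×10^-3 atm = 1430 μatm

pCO2 = 1430 μatm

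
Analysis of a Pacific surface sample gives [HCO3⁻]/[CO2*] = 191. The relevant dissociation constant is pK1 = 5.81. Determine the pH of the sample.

From K1 = [H⁺][HCO3⁻]/[CO2*]:  pH = pK1 + log₁₀([HCO3⁻]/[CO2*])
log₁₀(191) = +2.281
pH = 5.81 + (+2.281) = 8.09

pH = 8.09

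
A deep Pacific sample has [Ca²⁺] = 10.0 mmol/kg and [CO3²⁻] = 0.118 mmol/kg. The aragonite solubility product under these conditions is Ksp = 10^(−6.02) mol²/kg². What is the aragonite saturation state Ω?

Ω = 1.24

Ksp = 10^(−6.02) = 9.550×10^-7
Ω = [Ca²⁺][CO3²⁻]/Ksp = (10.0×10^-3)(0.118×10^-3) / 9.550×10^-7 = 1.24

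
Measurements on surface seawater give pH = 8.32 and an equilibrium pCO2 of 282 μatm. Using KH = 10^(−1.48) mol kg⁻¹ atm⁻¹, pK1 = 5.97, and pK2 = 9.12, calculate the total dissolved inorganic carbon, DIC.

[CO2*] = KH · pCO2 = 10^(−1.48) × 282×10^-6 = 9.338×10^-6 mol/kg
α₀ = 1/(1 + K1/[H⁺] + K1K2/[H⁺]²) = 1/(1 + 10^+2.35 + 10^+1.55) = 0.003841
DIC = [CO2*]/α₀ = 9.338×10^-6 / 0.003841 = 2.43 mmol/kg

DIC = 2.43 mmol/kg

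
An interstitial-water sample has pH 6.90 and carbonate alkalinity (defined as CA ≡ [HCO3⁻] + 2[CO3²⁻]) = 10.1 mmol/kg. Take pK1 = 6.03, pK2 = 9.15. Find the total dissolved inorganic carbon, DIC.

DIC = 11.4 mmol/kg

CA = [HCO3⁻] + 2[CO3²⁻] = (α₁ + 2α₂)·DIC
At pH 6.90: [H⁺]/K1 = 10^-0.87 = 0.13490, K2/[H⁺] = 10^-2.25 = 0.0056234
α₁ = 1/(1 + 0.13490 + 0.0056234) = 1/1.1405 = 0.8768; α₂ = α₁·K2/[H⁺] = 0.004931
α₁ + 2α₂ = 0.8867
DIC = CA / (α₁ + 2α₂) = 10.1 / 0.8867 = 11.4 mmol/kg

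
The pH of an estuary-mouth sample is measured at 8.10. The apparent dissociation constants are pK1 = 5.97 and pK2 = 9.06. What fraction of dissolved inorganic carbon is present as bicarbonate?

α₁ = 1 / (1 + [H⁺]/K1 + K2/[H⁺]) = 1 / (1 + 10^-2.13 + 10^-0.96)
   = 1 / (1 + 0.0074131 + 0.10965) = 1/1.1171 = 0.8952

α₁ = 0.895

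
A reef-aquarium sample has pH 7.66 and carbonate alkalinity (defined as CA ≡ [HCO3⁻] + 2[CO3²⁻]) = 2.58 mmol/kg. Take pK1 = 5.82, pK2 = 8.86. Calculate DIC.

CA = [HCO3⁻] + 2[CO3²⁻] = (α₁ + 2α₂)·DIC
At pH 7.66: [H⁺]/K1 = 10^-1.84 = 0.014454, K2/[H⁺] = 10^-1.20 = 0.063096
α₁ = 1/(1 + 0.014454 + 0.063096) = 1/1.0776 = 0.9280; α₂ = α₁·K2/[H⁺] = 0.05855
α₁ + 2α₂ = 1.0451
DIC = CA / (α₁ + 2α₂) = 2.58 / 1.0451 = 2.47 mmol/kg

DIC = 2.47 mmol/kg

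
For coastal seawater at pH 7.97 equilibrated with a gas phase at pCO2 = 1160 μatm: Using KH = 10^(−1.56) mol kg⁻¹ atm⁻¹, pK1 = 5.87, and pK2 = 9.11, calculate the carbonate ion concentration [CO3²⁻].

[CO3²⁻] = 0.291 mmol/kg

[CO2*] = KH · pCO2 = 10^(−1.56) × 1160×10^-6 = 3.195×10^-5 mol/kg
α₀ = 1/(1 + K1/[H⁺] + K1K2/[H⁺]²) = 1/(1 + 10^+2.10 + 10^+0.96) = 0.007352
DIC = [CO2*]/α₀ = 3.195×10^-5 / 0.007352 = 4.345 mmol/kg
[CO3²⁻] = α₂·DIC; α₂ = 0.06705, so [CO3²⁻] = 0.06705 × 4.345 = 0.291 mmol/kg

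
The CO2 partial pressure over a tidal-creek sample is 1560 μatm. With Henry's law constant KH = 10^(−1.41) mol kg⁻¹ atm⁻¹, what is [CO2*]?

[CO2*] = 60.7 μmol/kg

KH = 10^(−1.41) = 3.890×10^-2 mol kg⁻¹ atm⁻¹
[CO2*] = KH · pCO2 = 3.890×10^-2 × 1560×10^-6 atm = 6.07×10^-5 mol/kg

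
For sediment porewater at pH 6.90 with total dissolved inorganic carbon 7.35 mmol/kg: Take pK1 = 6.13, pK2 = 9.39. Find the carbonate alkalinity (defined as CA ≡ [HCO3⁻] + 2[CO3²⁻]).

CA = [HCO3⁻] + 2[CO3²⁻] = (α₁ + 2α₂)·DIC
At pH 6.90: [H⁺]/K1 = 10^-0.77 = 0.16982, K2/[H⁺] = 10^-2.49 = 0.0032359
α₁ = 1/(1 + 0.16982 + 0.0032359) = 1/1.1731 = 0.8525; α₂ = α₁·K2/[H⁺] = 0.002759
α₁ + 2α₂ = 0.8580
CA = 0.8580 × 7.35 = 6.31 mmol/kg

CA = 6.31 mmol/kg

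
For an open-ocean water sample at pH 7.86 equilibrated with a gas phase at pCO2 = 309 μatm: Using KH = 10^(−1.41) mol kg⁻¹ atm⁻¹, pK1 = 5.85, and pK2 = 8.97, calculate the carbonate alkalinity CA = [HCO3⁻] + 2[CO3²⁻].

[CO2*] = KH · pCO2 = 10^(−1.41) × 309×10^-6 = 1.202×10^-5 mol/kg
α₀ = 1/(1 + K1/[H⁺] + K1K2/[H⁺]²) = 1/(1 + 10^+2.01 + 10^+0.90) = 0.008987
DIC = [CO2*]/α₀ = 1.202×10^-5 / 0.008987 = 1.338 mmol/kg
CA = (α₁ + 2α₂)·DIC = (0.9196 + 2×0.07139) × 1.338 = 1.42 mmol/kg

CA = 1.42 mmol/kg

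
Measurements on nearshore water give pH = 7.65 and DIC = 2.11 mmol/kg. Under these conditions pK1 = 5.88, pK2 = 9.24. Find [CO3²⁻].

α₂ = 1 / (1 + [H⁺]/K2 + [H⁺]²/(K1K2)) = 1 / (1 + 10^+1.59 + 10^-0.18)
   = 1 / (1 + 38.905 + 0.66069) = 1/40.565 = 0.02465
[CO3²⁻] = α₂ × DIC = 0.02465 × 2.11 = 0.0520 mmol/kg

[CO3²⁻] = 0.0520 mmol/kg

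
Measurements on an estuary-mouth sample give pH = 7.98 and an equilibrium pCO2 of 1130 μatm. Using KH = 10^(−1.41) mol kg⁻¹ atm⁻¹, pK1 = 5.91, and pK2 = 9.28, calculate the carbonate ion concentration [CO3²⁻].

[CO2*] = KH · pCO2 = 10^(−1.41) × 1130×10^-6 = 4.396×10^-5 mol/kg
α₀ = 1/(1 + K1/[H⁺] + K1K2/[H⁺]²) = 1/(1 + 10^+2.07 + 10^+0.77) = 0.008040
DIC = [CO2*]/α₀ = 4.396×10^-5 / 0.008040 = 5.468 mmol/kg
[CO3²⁻] = α₂·DIC; α₂ = 0.04734, so [CO3²⁻] = 0.04734 × 5.468 = 0.259 mmol/kg

[CO3²⁻] = 0.259 mmol/kg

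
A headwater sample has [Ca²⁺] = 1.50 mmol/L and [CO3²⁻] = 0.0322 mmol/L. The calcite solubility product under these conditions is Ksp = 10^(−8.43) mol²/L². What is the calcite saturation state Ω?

Ω = 13.0

Ksp = 10^(−8.43) = 3.715×10^-9
Ω = [Ca²⁺][CO3²⁻]/Ksp = (1.50×10^-3)(0.0322×10^-3) / 3.715×10^-9 = 13.0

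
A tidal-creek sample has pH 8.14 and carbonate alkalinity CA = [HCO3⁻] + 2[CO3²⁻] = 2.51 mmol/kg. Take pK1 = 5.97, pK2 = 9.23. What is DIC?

DIC = 2.35 mmol/kg

CA = [HCO3⁻] + 2[CO3²⁻] = (α₁ + 2α₂)·DIC
At pH 8.14: [H⁺]/K1 = 10^-2.17 = 0.0067608, K2/[H⁺] = 10^-1.09 = 0.081283
α₁ = 1/(1 + 0.0067608 + 0.081283) = 1/1.0880 = 0.9191; α₂ = α₁·K2/[H⁺] = 0.07471
α₁ + 2α₂ = 1.0685
DIC = CA / (α₁ + 2α₂) = 2.51 / 1.0685 = 2.35 mmol/kg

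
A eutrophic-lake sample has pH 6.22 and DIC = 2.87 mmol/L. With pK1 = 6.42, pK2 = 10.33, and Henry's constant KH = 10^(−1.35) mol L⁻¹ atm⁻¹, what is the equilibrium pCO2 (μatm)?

pCO2 = 3.94×10^4 μatm

α₀ = 1 / (1 + K1/[H⁺] + K1K2/[H⁺]²) = 1 / (1 + 10^-0.20 + 10^-4.31)
   = 1 / (1 + 0.63096 + 4.8978×10^-5) = 1/1.6310 = 0.6131
[CO2*] = α₀ × DIC = 0.6131 × 2.87 = 1.760 mmol/L
pCO2 = [CO2*]/KH = 1.760×10^-3 / 4.467×10^-2 = 3.94×10^4 μatm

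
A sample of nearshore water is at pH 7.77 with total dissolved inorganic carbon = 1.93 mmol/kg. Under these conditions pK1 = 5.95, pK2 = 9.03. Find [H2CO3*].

α₀ = 1 / (1 + K1/[H⁺] + K1K2/[H⁺]²) = 1 / (1 + 10^+1.82 + 10^+0.56)
   = 1 / (1 + 66.069 + 3.6308) = 1/70.700 = 0.01414
[CO2*] = α₀ × DIC = 0.01414 × 1.93 = 0.0273 mmol/kg

[CO2*] = 0.0273 mmol/kg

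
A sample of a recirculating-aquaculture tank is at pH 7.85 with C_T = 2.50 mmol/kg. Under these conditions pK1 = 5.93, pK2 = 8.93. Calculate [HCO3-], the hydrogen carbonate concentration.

α₁ = 1 / (1 + [H⁺]/K1 + K2/[H⁺]) = 1 / (1 + 10^-1.92 + 10^-1.08)
   = 1 / (1 + 0.012023 + 0.083176) = 1/1.0952 = 0.9131
[HCO3⁻] = α₁ × DIC = 0.9131 × 2.50 = 2.28 mmol/kg

[HCO3⁻] = 2.28 mmol/kg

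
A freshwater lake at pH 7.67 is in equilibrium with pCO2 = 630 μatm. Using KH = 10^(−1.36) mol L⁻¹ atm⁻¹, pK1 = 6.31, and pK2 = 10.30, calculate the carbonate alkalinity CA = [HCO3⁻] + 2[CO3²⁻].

CA = 0.633 mmol/L

[CO2*] = KH · pCO2 = 10^(−1.36) × 630×10^-6 = 2.750×10^-5 mol/L
α₀ = 1/(1 + K1/[H⁺] + K1K2/[H⁺]²) = 1/(1 + 10^+1.36 + 10^-1.27) = 0.04173
DIC = [CO2*]/α₀ = 2.750×10^-5 / 0.04173 = 0.6590 mmol/L
CA = (α₁ + 2α₂)·DIC = (0.9560 + 2×0.002241) × 0.6590 = 0.633 mmol/L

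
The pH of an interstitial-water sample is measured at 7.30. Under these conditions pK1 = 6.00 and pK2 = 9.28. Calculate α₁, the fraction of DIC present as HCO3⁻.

α₁ = 1 / (1 + [H⁺]/K1 + K2/[H⁺]) = 1 / (1 + 10^-1.30 + 10^-1.98)
   = 1 / (1 + 0.050119 + 0.010471) = 1/1.0606 = 0.9429

α₁ = 0.943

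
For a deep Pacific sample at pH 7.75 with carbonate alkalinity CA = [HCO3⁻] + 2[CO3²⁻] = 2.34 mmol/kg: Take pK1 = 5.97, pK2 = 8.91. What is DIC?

CA = [HCO3⁻] + 2[CO3²⁻] = (α₁ + 2α₂)·DIC
At pH 7.75: [H⁺]/K1 = 10^-1.78 = 0.016596, K2/[H⁺] = 10^-1.16 = 0.069183
α₁ = 1/(1 + 0.016596 + 0.069183) = 1/1.0858 = 0.9210; α₂ = α₁·K2/[H⁺] = 0.06372
α₁ + 2α₂ = 1.0484
DIC = CA / (α₁ + 2α₂) = 2.34 / 1.0484 = 2.23 mmol/kg

DIC = 2.23 mmol/kg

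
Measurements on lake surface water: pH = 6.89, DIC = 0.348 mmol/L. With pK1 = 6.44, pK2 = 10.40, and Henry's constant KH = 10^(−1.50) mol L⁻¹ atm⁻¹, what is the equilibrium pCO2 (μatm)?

pCO2 = 2880 μatm

α₀ = 1 / (1 + K1/[H⁺] + K1K2/[H⁺]²) = 1 / (1 + 10^+0.45 + 10^-3.06)
   = 1 / (1 + 2.8184 + 0.00087096) = 1/3.8193 = 0.2618
[CO2*] = α₀ × DIC = 0.2618 × 0.348 = 0.09112 mmol/L
pCO2 = [CO2*]/KH = 9.112×10^-5 / 3.162×10^-2 = 2880 μatm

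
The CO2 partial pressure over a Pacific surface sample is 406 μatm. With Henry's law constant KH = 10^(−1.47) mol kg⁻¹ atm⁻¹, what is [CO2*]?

[CO2*] = 13.8 μmol/kg

KH = 10^(−1.47) = 3.388×10^-2 mol kg⁻¹ atm⁻¹
[CO2*] = KH · pCO2 = 3.388×10^-2 × 406×10^-6 atm = 1.38×10^-5 mol/kg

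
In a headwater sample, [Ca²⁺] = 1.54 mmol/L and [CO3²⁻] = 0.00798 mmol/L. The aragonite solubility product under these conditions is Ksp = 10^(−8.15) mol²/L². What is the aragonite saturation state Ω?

Ksp = 10^(−8.15) = 7.079×10^-9
Ω = [Ca²⁺][CO3²⁻]/Ksp = (1.54×10^-3)(0.00798×10^-3) / 7.079×10^-9 = 1.74

Ω = 1.74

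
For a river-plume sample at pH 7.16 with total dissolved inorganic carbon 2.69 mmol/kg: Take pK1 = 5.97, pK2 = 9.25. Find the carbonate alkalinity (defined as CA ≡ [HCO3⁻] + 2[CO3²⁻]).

CA = [HCO3⁻] + 2[CO3²⁻] = (α₁ + 2α₂)·DIC
At pH 7.16: [H⁺]/K1 = 10^-1.19 = 0.064565, K2/[H⁺] = 10^-2.09 = 0.0081283
α₁ = 1/(1 + 0.064565 + 0.0081283) = 1/1.0727 = 0.9322; α₂ = α₁·K2/[H⁺] = 0.007577
α₁ + 2α₂ = 0.9474
CA = 0.9474 × 2.69 = 2.55 mmol/kg

CA = 2.55 mmol/kg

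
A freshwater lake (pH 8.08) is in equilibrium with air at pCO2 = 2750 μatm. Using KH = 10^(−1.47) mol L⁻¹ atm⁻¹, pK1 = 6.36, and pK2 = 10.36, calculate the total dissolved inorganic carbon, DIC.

DIC = 5.01 mmol/L

[CO2*] = KH · pCO2 = 10^(−1.47) × 2750×10^-6 = 9.318×10^-5 mol/L
α₀ = 1/(1 + K1/[H⁺] + K1K2/[H⁺]²) = 1/(1 + 10^+1.72 + 10^-0.56) = 0.01860
DIC = [CO2*]/α₀ = 9.318×10^-5 / 0.01860 = 5.01 mmol/L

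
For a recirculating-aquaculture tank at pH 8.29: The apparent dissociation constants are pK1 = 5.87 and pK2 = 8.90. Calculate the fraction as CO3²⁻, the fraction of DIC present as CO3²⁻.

α₂ = 1 / (1 + [H⁺]/K2 + [H⁺]²/(K1K2)) = 1 / (1 + 10^+0.61 + 10^-1.81)
   = 1 / (1 + 4.0738 + 0.015488) = 1/5.0893 = 0.1965

α₂ = 0.196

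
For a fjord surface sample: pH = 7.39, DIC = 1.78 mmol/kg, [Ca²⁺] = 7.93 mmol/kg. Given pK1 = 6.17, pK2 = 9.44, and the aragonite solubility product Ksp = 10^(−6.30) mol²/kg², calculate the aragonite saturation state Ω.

α₂ = 1 / (1 + [H⁺]/K2 + [H⁺]²/(K1K2)) = 1 / (1 + 10^+2.05 + 10^+0.83)
   = 1 / (1 + 112.20 + 6.7608) = 1/119.96 = 0.008336
[CO3²⁻] = α₂ × DIC = 0.008336 × 1.78 = 0.01484 mmol/kg = 14.84 μmol/kg
Ksp = 10^(−6.30) = 5.012×10^-7
Ω = [Ca²⁺][CO3²⁻]/Ksp = (7.93×10^-3)(1.484×10^-5) / 5.012×10^-7 = 0.235

Ω = 0.235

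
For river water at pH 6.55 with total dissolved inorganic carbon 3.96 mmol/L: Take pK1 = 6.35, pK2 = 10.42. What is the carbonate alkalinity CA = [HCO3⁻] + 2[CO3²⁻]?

CA = [HCO3⁻] + 2[CO3²⁻] = (α₁ + 2α₂)·DIC
At pH 6.55: [H⁺]/K1 = 10^-0.20 = 0.63096, K2/[H⁺] = 10^-3.87 = 0.00013490
α₁ = 1/(1 + 0.63096 + 0.00013490) = 1/1.6311 = 0.6131; α₂ = α₁·K2/[H⁺] = 8.270×10^-5
α₁ + 2α₂ = 0.6133
CA = 0.6133 × 3.96 = 2.43 mmol/L

CA = 2.43 mmol/L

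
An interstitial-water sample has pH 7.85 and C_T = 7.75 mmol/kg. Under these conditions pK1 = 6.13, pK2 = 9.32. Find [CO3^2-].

α₂ = 1 / (1 + [H⁺]/K2 + [H⁺]²/(K1K2)) = 1 / (1 + 10^+1.47 + 10^-0.25)
   = 1 / (1 + 29.512 + 0.56234) = 1/31.074 = 0.03218
[CO3²⁻] = α₂ × DIC = 0.03218 × 7.75 = 0.249 mmol/kg

[CO3²⁻] = 0.249 mmol/kg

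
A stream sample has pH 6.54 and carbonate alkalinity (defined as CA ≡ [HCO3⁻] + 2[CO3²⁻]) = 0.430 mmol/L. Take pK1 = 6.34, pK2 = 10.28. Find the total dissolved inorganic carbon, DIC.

DIC = 0.701 mmol/L

CA = [HCO3⁻] + 2[CO3²⁻] = (α₁ + 2α₂)·DIC
At pH 6.54: [H⁺]/K1 = 10^-0.20 = 0.63096, K2/[H⁺] = 10^-3.74 = 0.00018197
α₁ = 1/(1 + 0.63096 + 0.00018197) = 1/1.6311 = 0.6131; α₂ = α₁·K2/[H⁺] = 0.0001116
α₁ + 2α₂ = 0.6133
DIC = CA / (α₁ + 2α₂) = 0.430 / 0.6133 = 0.701 mmol/L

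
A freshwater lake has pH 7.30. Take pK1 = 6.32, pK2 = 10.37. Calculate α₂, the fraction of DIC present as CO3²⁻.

α₂ = 0.000770

α₂ = 1 / (1 + [H⁺]/K2 + [H⁺]²/(K1K2)) = 1 / (1 + 10^+3.07 + 10^+2.09)
   = 1 / (1 + 1174.9 + 123.03) = 1/1298.9 = 0.0007699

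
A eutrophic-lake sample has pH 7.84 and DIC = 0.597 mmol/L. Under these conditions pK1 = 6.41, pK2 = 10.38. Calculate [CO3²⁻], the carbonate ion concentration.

[CO3²⁻] = 1.66 μmol/L

α₂ = 1 / (1 + [H⁺]/K2 + [H⁺]²/(K1K2)) = 1 / (1 + 10^+2.54 + 10^+1.11)
   = 1 / (1 + 346.74 + 12.882) = 1/360.62 = 0.002773
[CO3²⁻] = α₂ × DIC = 0.002773 × 0.597 = 0.00166 mmol/L = 1.66 μmol/L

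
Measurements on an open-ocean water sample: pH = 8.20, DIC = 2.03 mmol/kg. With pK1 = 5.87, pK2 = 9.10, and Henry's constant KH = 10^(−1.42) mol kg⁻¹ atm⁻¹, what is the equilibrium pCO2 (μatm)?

α₀ = 1 / (1 + K1/[H⁺] + K1K2/[H⁺]²) = 1 / (1 + 10^+2.33 + 10^+1.43)
   = 1 / (1 + 213.80 + 26.915) = 1/241.71 = 0.004137
[CO2*] = α₀ × DIC = 0.004137 × 2.03 = 0.008398 mmol/kg = 8.398 μmol/kg
pCO2 = [CO2*]/KH = 8.398×10^-6 / 3.802×10^-2 = 221 μatm

pCO2 = 221 μatm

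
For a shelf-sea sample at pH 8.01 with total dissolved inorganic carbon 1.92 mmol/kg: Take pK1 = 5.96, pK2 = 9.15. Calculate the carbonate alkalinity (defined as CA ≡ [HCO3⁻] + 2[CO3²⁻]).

CA = [HCO3⁻] + 2[CO3²⁻] = (α₁ + 2α₂)·DIC
At pH 8.01: [H⁺]/K1 = 10^-2.05 = 0.0089125, K2/[H⁺] = 10^-1.14 = 0.072444
α₁ = 1/(1 + 0.0089125 + 0.072444) = 1/1.0814 = 0.9248; α₂ = α₁·K2/[H⁺] = 0.06699
α₁ + 2α₂ = 1.0588
CA = 1.0588 × 1.92 = 2.03 mmol/kg

CA = 2.03 mmol/kg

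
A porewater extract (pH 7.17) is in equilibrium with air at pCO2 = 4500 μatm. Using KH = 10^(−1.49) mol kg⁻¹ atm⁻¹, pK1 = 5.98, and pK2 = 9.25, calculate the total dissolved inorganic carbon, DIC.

[CO2*] = KH · pCO2 = 10^(−1.49) × 4500×10^-6 = 1.456×10^-4 mol/kg
α₀ = 1/(1 + K1/[H⁺] + K1K2/[H⁺]²) = 1/(1 + 10^+1.19 + 10^-0.89) = 0.06018
DIC = [CO2*]/α₀ = 1.456×10^-4 / 0.06018 = 2.42 mmol/kg

DIC = 2.42 mmol/kg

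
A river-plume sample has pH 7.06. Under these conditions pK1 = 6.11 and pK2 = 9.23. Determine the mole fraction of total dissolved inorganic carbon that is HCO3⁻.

α₁ = 1 / (1 + [H⁺]/K1 + K2/[H⁺]) = 1 / (1 + 10^-0.95 + 10^-2.17)
   = 1 / (1 + 0.11220 + 0.0067608) = 1/1.1190 = 0.8937

α₁ = 0.894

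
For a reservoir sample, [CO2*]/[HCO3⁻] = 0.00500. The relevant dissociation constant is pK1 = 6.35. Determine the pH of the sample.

From K1 = [H⁺][HCO3⁻]/[CO2*]:  pH = pK1 − log₁₀([CO2*]/[HCO3⁻])
log₁₀(0.00500) = -2.301
pH = 6.35 − (-2.301) = 8.65

pH = 8.65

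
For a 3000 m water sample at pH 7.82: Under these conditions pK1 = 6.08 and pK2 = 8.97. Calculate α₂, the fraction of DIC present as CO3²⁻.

α₂ = 1 / (1 + [H⁺]/K2 + [H⁺]²/(K1K2)) = 1 / (1 + 10^+1.15 + 10^-0.59)
   = 1 / (1 + 14.125 + 0.25704) = 1/15.382 = 0.06501

α₂ = 0.0650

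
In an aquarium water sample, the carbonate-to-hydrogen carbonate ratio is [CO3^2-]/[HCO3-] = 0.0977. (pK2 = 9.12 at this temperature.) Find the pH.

pH = 8.11

From K2 = [H⁺][CO3^2-]/[HCO3-]:  pH = pK2 + log₁₀([CO3^2-]/[HCO3-])
log₁₀(0.0977) = -1.010
pH = 9.12 + (-1.010) = 8.11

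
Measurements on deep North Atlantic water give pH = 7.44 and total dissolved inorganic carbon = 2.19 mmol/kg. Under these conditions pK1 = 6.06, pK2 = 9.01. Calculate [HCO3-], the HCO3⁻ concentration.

[HCO3⁻] = 2.05 mmol/kg

α₁ = 1 / (1 + [H⁺]/K1 + K2/[H⁺]) = 1 / (1 + 10^-1.38 + 10^-1.57)
   = 1 / (1 + 0.041687 + 0.026915) = 1/1.0686 = 0.9358
[HCO3⁻] = α₁ × DIC = 0.9358 × 2.19 = 2.05 mmol/kg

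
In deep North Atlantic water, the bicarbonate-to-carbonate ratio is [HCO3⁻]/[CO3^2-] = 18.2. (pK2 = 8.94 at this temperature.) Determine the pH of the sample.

From K2 = [H⁺][CO3^2-]/[HCO3⁻]:  pH = pK2 − log₁₀([HCO3⁻]/[CO3^2-])
log₁₀(18.2) = +1.260
pH = 8.94 − (+1.260) = 7.68

pH = 7.68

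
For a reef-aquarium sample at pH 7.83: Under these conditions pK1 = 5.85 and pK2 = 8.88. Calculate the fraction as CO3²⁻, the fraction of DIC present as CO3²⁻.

α₂ = 1 / (1 + [H⁺]/K2 + [H⁺]²/(K1K2)) = 1 / (1 + 10^+1.05 + 10^-0.93)
   = 1 / (1 + 11.220 + 0.11749) = 1/12.338 = 0.08105

α₂ = 0.0811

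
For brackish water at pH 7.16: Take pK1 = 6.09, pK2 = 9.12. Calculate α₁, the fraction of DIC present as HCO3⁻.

α₁ = 0.912

α₁ = 1 / (1 + [H⁺]/K1 + K2/[H⁺]) = 1 / (1 + 10^-1.07 + 10^-1.96)
   = 1 / (1 + 0.085114 + 0.010965) = 1/1.0961 = 0.9123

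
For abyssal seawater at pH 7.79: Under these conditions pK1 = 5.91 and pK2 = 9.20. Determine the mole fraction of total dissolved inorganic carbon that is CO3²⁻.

α₂ = 1 / (1 + [H⁺]/K2 + [H⁺]²/(K1K2)) = 1 / (1 + 10^+1.41 + 10^-0.47)
   = 1 / (1 + 25.704 + 0.33884) = 1/27.043 = 0.03698

α₂ = 0.0370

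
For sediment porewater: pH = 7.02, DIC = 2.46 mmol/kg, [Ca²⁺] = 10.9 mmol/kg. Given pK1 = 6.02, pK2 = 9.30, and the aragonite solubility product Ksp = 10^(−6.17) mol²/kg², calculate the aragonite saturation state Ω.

α₂ = 1 / (1 + [H⁺]/K2 + [H⁺]²/(K1K2)) = 1 / (1 + 10^+2.28 + 10^+1.28)
   = 1 / (1 + 190.55 + 19.055) = 1/210.60 = 0.004748
[CO3²⁻] = α₂ × DIC = 0.004748 × 2.46 = 0.01168 mmol/kg = 11.68 μmol/kg
Ksp = 10^(−6.17) = 6.761×10^-7
Ω = [Ca²⁺][CO3²⁻]/Ksp = (10.9×10^-3)(1.168×10^-5) / 6.761×10^-7 = 0.188

Ω = 0.188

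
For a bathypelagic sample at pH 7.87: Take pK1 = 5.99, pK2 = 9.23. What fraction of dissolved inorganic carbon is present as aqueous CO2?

α₀ = 1 / (1 + K1/[H⁺] + K1K2/[H⁺]²) = 1 / (1 + 10^+1.88 + 10^+0.52)
   = 1 / (1 + 75.858 + 3.3113) = 1/80.169 = 0.01247

α₀ = 0.0125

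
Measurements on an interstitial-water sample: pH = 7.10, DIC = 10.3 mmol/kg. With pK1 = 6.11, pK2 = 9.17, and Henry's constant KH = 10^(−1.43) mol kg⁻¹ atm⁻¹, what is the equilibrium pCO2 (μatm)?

α₀ = 1 / (1 + K1/[H⁺] + K1K2/[H⁺]²) = 1 / (1 + 10^+0.99 + 10^-1.08)
   = 1 / (1 + 9.7724 + 0.083176) = 1/10.856 = 0.09212
[CO2*] = α₀ × DIC = 0.09212 × 10.3 = 0.9488 mmol/kg
pCO2 = [CO2*]/KH = 9.488×10^-4 / 3.715×10^-2 = 2.55×10^4 μatm

pCO2 = 2.55×10^4 μatm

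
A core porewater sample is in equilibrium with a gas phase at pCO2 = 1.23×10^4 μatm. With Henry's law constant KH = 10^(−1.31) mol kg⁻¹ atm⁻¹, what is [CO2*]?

[CO2*] = 602 μmol/kg

KH = 10^(−1.31) = 4.898×10^-2 mol kg⁻¹ atm⁻¹
[CO2*] = KH · pCO2 = 4.898×10^-2 × 1.23×10^4×10^-6 atm = 6.02×10^-4 mol/kg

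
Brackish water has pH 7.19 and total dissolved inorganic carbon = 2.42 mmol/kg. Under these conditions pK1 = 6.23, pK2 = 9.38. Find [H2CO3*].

α₀ = 1 / (1 + K1/[H⁺] + K1K2/[H⁺]²) = 1 / (1 + 10^+0.96 + 10^-1.23)
   = 1 / (1 + 9.1201 + 0.058884) = 1/10.179 = 0.09824
[CO2*] = α₀ × DIC = 0.09824 × 2.42 = 0.238 mmol/kg

[CO2*] = 0.238 mmol/kg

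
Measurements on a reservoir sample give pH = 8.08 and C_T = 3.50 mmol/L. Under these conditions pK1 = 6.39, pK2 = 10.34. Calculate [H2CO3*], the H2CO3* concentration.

[CO2*] = 0.0697 mmol/L

α₀ = 1 / (1 + K1/[H⁺] + K1K2/[H⁺]²) = 1 / (1 + 10^+1.69 + 10^-0.57)
   = 1 / (1 + 48.978 + 0.26915) = 1/50.247 = 0.01990
[CO2*] = α₀ × DIC = 0.01990 × 3.50 = 0.0697 mmol/L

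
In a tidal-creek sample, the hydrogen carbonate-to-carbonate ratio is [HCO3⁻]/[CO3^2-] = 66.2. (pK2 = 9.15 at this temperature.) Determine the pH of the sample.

pH = 7.33

From K2 = [H⁺][CO3^2-]/[HCO3⁻]:  pH = pK2 − log₁₀([HCO3⁻]/[CO3^2-])
log₁₀(66.2) = +1.821
pH = 9.15 − (+1.821) = 7.33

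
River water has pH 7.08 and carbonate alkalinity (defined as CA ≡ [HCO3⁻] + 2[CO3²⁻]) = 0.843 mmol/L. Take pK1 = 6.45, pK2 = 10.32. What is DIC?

CA = [HCO3⁻] + 2[CO3²⁻] = (α₁ + 2α₂)·DIC
At pH 7.08: [H⁺]/K1 = 10^-0.63 = 0.23442, K2/[H⁺] = 10^-3.24 = 0.00057544
α₁ = 1/(1 + 0.23442 + 0.00057544) = 1/1.2350 = 0.8097; α₂ = α₁·K2/[H⁺] = 0.0004659
α₁ + 2α₂ = 0.8106
DIC = CA / (α₁ + 2α₂) = 0.843 / 0.8106 = 1.04 mmol/L

DIC = 1.04 mmol/L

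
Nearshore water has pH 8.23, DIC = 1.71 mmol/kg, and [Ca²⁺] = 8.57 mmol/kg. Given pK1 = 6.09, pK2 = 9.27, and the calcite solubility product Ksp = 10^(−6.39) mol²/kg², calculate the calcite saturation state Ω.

Ω = 2.99

α₂ = 1 / (1 + [H⁺]/K2 + [H⁺]²/(K1K2)) = 1 / (1 + 10^+1.04 + 10^-1.10)
   = 1 / (1 + 10.965 + 0.079433) = 1/12.044 = 0.08303
[CO3²⁻] = α₂ × DIC = 0.08303 × 1.71 = 0.1420 mmol/kg
Ksp = 10^(−6.39) = 4.074×10^-7
Ω = [Ca²⁺][CO3²⁻]/Ksp = (8.57×10^-3)(1.420×10^-4) / 4.074×10^-7 = 2.99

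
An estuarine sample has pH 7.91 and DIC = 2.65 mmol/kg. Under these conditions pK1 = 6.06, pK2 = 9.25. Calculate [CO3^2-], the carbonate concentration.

[CO3²⁻] = 0.114 mmol/kg

α₂ = 1 / (1 + [H⁺]/K2 + [H⁺]²/(K1K2)) = 1 / (1 + 10^+1.34 + 10^-0.51)
   = 1 / (1 + 21.878 + 0.30903) = 1/23.187 = 0.04313
[CO3²⁻] = α₂ × DIC = 0.04313 × 2.65 = 0.114 mmol/kg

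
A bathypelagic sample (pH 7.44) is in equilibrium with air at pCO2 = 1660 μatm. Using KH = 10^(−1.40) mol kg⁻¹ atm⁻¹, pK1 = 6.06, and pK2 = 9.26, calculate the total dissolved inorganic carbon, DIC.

DIC = 1.68 mmol/kg

[CO2*] = KH · pCO2 = 10^(−1.40) × 1660×10^-6 = 6.609×10^-5 mol/kg
α₀ = 1/(1 + K1/[H⁺] + K1K2/[H⁺]²) = 1/(1 + 10^+1.38 + 10^-0.44) = 0.03945
DIC = [CO2*]/α₀ = 6.609×10^-5 / 0.03945 = 1.68 mmol/kg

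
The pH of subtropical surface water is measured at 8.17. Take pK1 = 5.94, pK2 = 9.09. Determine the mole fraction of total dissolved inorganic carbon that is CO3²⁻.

α₂ = 1 / (1 + [H⁺]/K2 + [H⁺]²/(K1K2)) = 1 / (1 + 10^+0.92 + 10^-1.31)
   = 1 / (1 + 8.3176 + 0.048978) = 1/9.3666 = 0.1068

α₂ = 0.107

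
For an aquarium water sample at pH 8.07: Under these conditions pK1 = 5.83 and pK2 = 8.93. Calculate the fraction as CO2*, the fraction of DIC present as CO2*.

α₀ = 0.00503

α₀ = 1 / (1 + K1/[H⁺] + K1K2/[H⁺]²) = 1 / (1 + 10^+2.24 + 10^+1.38)
   = 1 / (1 + 173.78 + 23.988) = 1/198.77 = 0.005031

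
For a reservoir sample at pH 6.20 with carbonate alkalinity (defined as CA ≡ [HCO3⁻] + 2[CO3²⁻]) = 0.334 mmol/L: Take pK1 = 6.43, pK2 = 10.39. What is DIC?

CA = [HCO3⁻] + 2[CO3²⁻] = (α₁ + 2α₂)·DIC
At pH 6.20: [H⁺]/K1 = 10^0.23 = 1.6982, K2/[H⁺] = 10^-4.19 = 6.4565×10^-5
α₁ = 1/(1 + 1.6982 + 6.4565×10^-5) = 1/2.6983 = 0.3706; α₂ = α₁·K2/[H⁺] = 2.393×10^-5
α₁ + 2α₂ = 0.3707
DIC = CA / (α₁ + 2α₂) = 0.334 / 0.3707 = 0.901 mmol/L

DIC = 0.901 mmol/L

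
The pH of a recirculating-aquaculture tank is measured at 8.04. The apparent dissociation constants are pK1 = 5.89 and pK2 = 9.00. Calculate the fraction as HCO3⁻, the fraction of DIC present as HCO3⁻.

α₁ = 0.895

α₁ = 1 / (1 + [H⁺]/K1 + K2/[H⁺]) = 1 / (1 + 10^-2.15 + 10^-0.96)
   = 1 / (1 + 0.0070795 + 0.10965) = 1/1.1167 = 0.8955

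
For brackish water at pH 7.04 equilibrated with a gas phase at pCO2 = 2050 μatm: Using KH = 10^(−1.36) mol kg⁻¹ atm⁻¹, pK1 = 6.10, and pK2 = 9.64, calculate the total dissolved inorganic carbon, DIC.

[CO2*] = KH · pCO2 = 10^(−1.36) × 2050×10^-6 = 8.949×10^-5 mol/kg
α₀ = 1/(1 + K1/[H⁺] + K1K2/[H⁺]²) = 1/(1 + 10^+0.94 + 10^-1.66) = 0.1028
DIC = [CO2*]/α₀ = 8.949×10^-5 / 0.1028 = 0.871 mmol/kg

DIC = 0.871 mmol/kg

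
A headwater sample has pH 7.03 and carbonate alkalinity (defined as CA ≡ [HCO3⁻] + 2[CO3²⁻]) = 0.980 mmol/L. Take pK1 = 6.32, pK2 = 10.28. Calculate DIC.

CA = [HCO3⁻] + 2[CO3²⁻] = (α₁ + 2α₂)·DIC
At pH 7.03: [H⁺]/K1 = 10^-0.71 = 0.19498, K2/[H⁺] = 10^-3.25 = 0.00056234
α₁ = 1/(1 + 0.19498 + 0.00056234) = 1/1.1955 = 0.8364; α₂ = α₁·K2/[H⁺] = 0.0004704
α₁ + 2α₂ = 0.8374
DIC = CA / (α₁ + 2α₂) = 0.980 / 0.8374 = 1.17 mmol/L

DIC = 1.17 mmol/L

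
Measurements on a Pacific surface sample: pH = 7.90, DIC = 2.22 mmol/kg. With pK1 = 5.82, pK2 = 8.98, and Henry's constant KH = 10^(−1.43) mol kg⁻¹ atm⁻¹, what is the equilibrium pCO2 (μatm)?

α₀ = 1 / (1 + K1/[H⁺] + K1K2/[H⁺]²) = 1 / (1 + 10^+2.08 + 10^+1.00)
   = 1 / (1 + 120.23 + 10.000) = 1/131.23 = 0.007620
[CO2*] = α₀ × DIC = 0.007620 × 2.22 = 0.01692 mmol/kg = 16.92 μmol/kg
pCO2 = [CO2*]/KH = 1.692×10^-5 / 3.715×10^-2 = 455 μatm

pCO2 = 455 μatm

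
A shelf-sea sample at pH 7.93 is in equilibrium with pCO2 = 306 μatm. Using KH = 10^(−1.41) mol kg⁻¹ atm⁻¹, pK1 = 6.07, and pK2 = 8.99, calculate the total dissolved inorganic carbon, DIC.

DIC = 0.949 mmol/kg

[CO2*] = KH · pCO2 = 10^(−1.41) × 306×10^-6 = 1.190×10^-5 mol/kg
α₀ = 1/(1 + K1/[H⁺] + K1K2/[H⁺]²) = 1/(1 + 10^+1.86 + 10^+0.80) = 0.01254
DIC = [CO2*]/α₀ = 1.190×10^-5 / 0.01254 = 0.949 mmol/kg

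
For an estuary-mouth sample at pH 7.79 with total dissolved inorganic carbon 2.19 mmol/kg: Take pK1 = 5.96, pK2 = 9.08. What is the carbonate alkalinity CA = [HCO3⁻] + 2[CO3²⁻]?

CA = 2.26 mmol/kg

CA = [HCO3⁻] + 2[CO3²⁻] = (α₁ + 2α₂)·DIC
At pH 7.79: [H⁺]/K1 = 10^-1.83 = 0.014791, K2/[H⁺] = 10^-1.29 = 0.051286
α₁ = 1/(1 + 0.014791 + 0.051286) = 1/1.0661 = 0.9380; α₂ = α₁·K2/[H⁺] = 0.04811
α₁ + 2α₂ = 1.0342
CA = 1.0342 × 2.19 = 2.26 mmol/kg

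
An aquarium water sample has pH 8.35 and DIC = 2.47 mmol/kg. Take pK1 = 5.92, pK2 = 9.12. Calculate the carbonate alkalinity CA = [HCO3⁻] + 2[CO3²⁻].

CA = [HCO3⁻] + 2[CO3²⁻] = (α₁ + 2α₂)·DIC
At pH 8.35: [H⁺]/K1 = 10^-2.43 = 0.0037154, K2/[H⁺] = 10^-0.77 = 0.16982
α₁ = 1/(1 + 0.0037154 + 0.16982) = 1/1.1735 = 0.8521; α₂ = α₁·K2/[H⁺] = 0.1447
α₁ + 2α₂ = 1.1415
CA = 1.1415 × 2.47 = 2.82 mmol/kg

CA = 2.82 mmol/kg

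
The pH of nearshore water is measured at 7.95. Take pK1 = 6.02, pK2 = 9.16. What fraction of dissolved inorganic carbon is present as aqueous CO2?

α₀ = 0.0109

α₀ = 1 / (1 + K1/[H⁺] + K1K2/[H⁺]²) = 1 / (1 + 10^+1.93 + 10^+0.72)
   = 1 / (1 + 85.114 + 5.2481) = 1/91.362 = 0.01095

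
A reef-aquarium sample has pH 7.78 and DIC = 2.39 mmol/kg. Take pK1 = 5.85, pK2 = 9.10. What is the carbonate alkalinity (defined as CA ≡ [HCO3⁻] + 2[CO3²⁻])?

CA = 2.47 mmol/kg

CA = [HCO3⁻] + 2[CO3²⁻] = (α₁ + 2α₂)·DIC
At pH 7.78: [H⁺]/K1 = 10^-1.93 = 0.011749, K2/[H⁺] = 10^-1.32 = 0.047863
α₁ = 1/(1 + 0.011749 + 0.047863) = 1/1.0596 = 0.9437; α₂ = α₁·K2/[H⁺] = 0.04517
α₁ + 2α₂ = 1.0341
CA = 1.0341 × 2.39 = 2.47 mmol/kg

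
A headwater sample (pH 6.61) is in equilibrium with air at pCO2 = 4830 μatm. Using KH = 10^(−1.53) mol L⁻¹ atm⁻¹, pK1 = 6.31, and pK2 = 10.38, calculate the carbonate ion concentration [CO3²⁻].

[CO3²⁻] = 0.0483 μmol/L

[CO2*] = KH · pCO2 = 10^(−1.53) × 4830×10^-6 = 1.425×10^-4 mol/L
α₀ = 1/(1 + K1/[H⁺] + K1K2/[H⁺]²) = 1/(1 + 10^+0.30 + 10^-3.47) = 0.3338
DIC = [CO2*]/α₀ = 1.425×10^-4 / 0.3338 = 0.4270 mmol/L
[CO3²⁻] = α₂·DIC; α₂ = 0.0001131, so [CO3²⁻] = 0.0001131 × 0.4270 = 4.83×10^-5 mmol/L = 0.0483 μmol/L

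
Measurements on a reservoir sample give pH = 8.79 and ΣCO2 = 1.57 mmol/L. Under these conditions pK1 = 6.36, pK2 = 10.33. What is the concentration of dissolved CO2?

[CO2*] = 5.65 μmol/L

α₀ = 1 / (1 + K1/[H⁺] + K1K2/[H⁺]²) = 1 / (1 + 10^+2.43 + 10^+0.89)
   = 1 / (1 + 269.15 + 7.7625) = 1/277.92 = 0.003598
[CO2*] = α₀ × DIC = 0.003598 × 1.57 = 0.00565 mmol/L = 5.65 μmol/L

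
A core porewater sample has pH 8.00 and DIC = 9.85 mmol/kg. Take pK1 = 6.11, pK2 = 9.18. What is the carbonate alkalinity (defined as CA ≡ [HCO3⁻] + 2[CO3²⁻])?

CA = [HCO3⁻] + 2[CO3²⁻] = (α₁ + 2α₂)·DIC
At pH 8.00: [H⁺]/K1 = 10^-1.89 = 0.012882, K2/[H⁺] = 10^-1.18 = 0.066069
α₁ = 1/(1 + 0.012882 + 0.066069) = 1/1.0790 = 0.9268; α₂ = α₁·K2/[H⁺] = 0.06123
α₁ + 2α₂ = 1.0493
CA = 1.0493 × 9.85 = 10.3 mmol/kg

CA = 10.3 mmol/kg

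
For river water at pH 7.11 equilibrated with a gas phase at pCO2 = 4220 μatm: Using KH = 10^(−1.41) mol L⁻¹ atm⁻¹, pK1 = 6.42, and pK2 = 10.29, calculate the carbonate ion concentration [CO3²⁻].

[CO3²⁻] = 0.531 μmol/L

[CO2*] = KH · pCO2 = 10^(−1.41) × 4220×10^-6 = 1.642×10^-4 mol/L
α₀ = 1/(1 + K1/[H⁺] + K1K2/[H⁺]²) = 1/(1 + 10^+0.69 + 10^-2.49) = 0.1695
DIC = [CO2*]/α₀ = 1.642×10^-4 / 0.1695 = 0.9688 mmol/L
[CO3²⁻] = α₂·DIC; α₂ = 0.0005484, so [CO3²⁻] = 0.0005484 × 0.9688 = 0.000531 mmol/L = 0.531 μmol/L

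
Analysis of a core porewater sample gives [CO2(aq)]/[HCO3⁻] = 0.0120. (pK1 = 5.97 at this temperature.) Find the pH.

pH = 7.89

From K1 = [H⁺][HCO3⁻]/[CO2(aq)]:  pH = pK1 − log₁₀([CO2(aq)]/[HCO3⁻])
log₁₀(0.0120) = -1.921
pH = 5.97 − (-1.921) = 7.89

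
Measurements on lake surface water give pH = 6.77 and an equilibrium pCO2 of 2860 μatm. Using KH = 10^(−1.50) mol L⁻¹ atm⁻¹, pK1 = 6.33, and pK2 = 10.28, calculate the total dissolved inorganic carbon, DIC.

[CO2*] = KH · pCO2 = 10^(−1.50) × 2860×10^-6 = 9.044×10^-5 mol/L
α₀ = 1/(1 + K1/[H⁺] + K1K2/[H⁺]²) = 1/(1 + 10^+0.44 + 10^-3.07) = 0.2663
DIC = [CO2*]/α₀ = 9.044×10^-5 / 0.2663 = 0.340 mmol/L

DIC = 0.340 mmol/L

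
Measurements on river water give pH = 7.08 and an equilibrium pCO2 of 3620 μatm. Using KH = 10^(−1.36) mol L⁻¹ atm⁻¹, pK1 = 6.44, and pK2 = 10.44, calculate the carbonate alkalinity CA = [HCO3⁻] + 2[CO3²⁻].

[CO2*] = KH · pCO2 = 10^(−1.36) × 3620×10^-6 = 1.580×10^-4 mol/L
α₀ = 1/(1 + K1/[H⁺] + K1K2/[H⁺]²) = 1/(1 + 10^+0.64 + 10^-2.72) = 0.1863
DIC = [CO2*]/α₀ = 1.580×10^-4 / 0.1863 = 0.8481 mmol/L
CA = (α₁ + 2α₂)·DIC = (0.8133 + 2×0.0003550) × 0.8481 = 0.690 mmol/L

CA = 0.690 mmol/L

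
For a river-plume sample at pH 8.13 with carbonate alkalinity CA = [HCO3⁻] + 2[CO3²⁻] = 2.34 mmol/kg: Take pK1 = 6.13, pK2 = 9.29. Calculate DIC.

CA = [HCO3⁻] + 2[CO3²⁻] = (α₁ + 2α₂)·DIC
At pH 8.13: [H⁺]/K1 = 10^-2.00 = 0.010000, K2/[H⁺] = 10^-1.16 = 0.069183
α₁ = 1/(1 + 0.010000 + 0.069183) = 1/1.0792 = 0.9266; α₂ = α₁·K2/[H⁺] = 0.06411
α₁ + 2α₂ = 1.0548
DIC = CA / (α₁ + 2α₂) = 2.34 / 1.0548 = 2.22 mmol/kg

DIC = 2.22 mmol/kg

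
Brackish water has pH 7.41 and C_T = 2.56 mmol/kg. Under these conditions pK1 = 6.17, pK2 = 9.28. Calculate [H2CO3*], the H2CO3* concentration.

[CO2*] = 0.138 mmol/kg

α₀ = 1 / (1 + K1/[H⁺] + K1K2/[H⁺]²) = 1 / (1 + 10^+1.24 + 10^-0.63)
   = 1 / (1 + 17.378 + 0.23442) = 1/18.612 = 0.05373
[CO2*] = α₀ × DIC = 0.05373 × 2.56 = 0.138 mmol/kg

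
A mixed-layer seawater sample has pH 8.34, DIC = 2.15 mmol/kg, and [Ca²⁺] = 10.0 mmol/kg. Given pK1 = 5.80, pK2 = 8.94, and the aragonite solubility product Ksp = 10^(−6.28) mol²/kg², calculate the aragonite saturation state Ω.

α₂ = 1 / (1 + [H⁺]/K2 + [H⁺]²/(K1K2)) = 1 / (1 + 10^+0.60 + 10^-1.94)
   = 1 / (1 + 3.9811 + 0.011482) = 1/4.9926 = 0.2003
[CO3²⁻] = α₂ × DIC = 0.2003 × 2.15 = 0.4306 mmol/kg
Ksp = 10^(−6.28) = 5.248×10^-7
Ω = [Ca²⁺][CO3²⁻]/Ksp = (10.0×10^-3)(4.306×10^-4) / 5.248×10^-7 = 8.21

Ω = 8.21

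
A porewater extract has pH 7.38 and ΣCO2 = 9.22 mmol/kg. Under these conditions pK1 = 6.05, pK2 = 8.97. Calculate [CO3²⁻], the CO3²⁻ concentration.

α₂ = 1 / (1 + [H⁺]/K2 + [H⁺]²/(K1K2)) = 1 / (1 + 10^+1.59 + 10^+0.26)
   = 1 / (1 + 38.905 + 1.8197) = 1/41.724 = 0.02397
[CO3²⁻] = α₂ × DIC = 0.02397 × 9.22 = 0.221 mmol/kg

[CO3²⁻] = 0.221 mmol/kg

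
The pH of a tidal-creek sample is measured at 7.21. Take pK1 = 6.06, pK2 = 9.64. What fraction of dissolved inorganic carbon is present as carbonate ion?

α₂ = 0.00346

α₂ = 1 / (1 + [H⁺]/K2 + [H⁺]²/(K1K2)) = 1 / (1 + 10^+2.43 + 10^+1.28)
   = 1 / (1 + 269.15 + 19.055) = 1/289.21 = 0.003458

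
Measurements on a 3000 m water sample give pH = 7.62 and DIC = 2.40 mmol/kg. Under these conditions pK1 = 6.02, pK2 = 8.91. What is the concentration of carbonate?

α₂ = 1 / (1 + [H⁺]/K2 + [H⁺]²/(K1K2)) = 1 / (1 + 10^+1.29 + 10^-0.31)
   = 1 / (1 + 19.498 + 0.48978) = 1/20.988 = 0.04765
[CO3²⁻] = α₂ × DIC = 0.04765 × 2.40 = 0.114 mmol/kg

[CO3²⁻] = 0.114 mmol/kg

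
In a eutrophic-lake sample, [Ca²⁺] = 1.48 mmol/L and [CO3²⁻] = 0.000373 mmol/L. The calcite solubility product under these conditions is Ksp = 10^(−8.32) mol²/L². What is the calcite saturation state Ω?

Ω = 0.115

Ksp = 10^(−8.32) = 4.786×10^-9
Ω = [Ca²⁺][CO3²⁻]/Ksp = (1.48×10^-3)(0.000373×10^-3) / 4.786×10^-9 = 0.115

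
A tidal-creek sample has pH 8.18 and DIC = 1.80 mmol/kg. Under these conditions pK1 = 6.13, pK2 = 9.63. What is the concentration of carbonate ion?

α₂ = 1 / (1 + [H⁺]/K2 + [H⁺]²/(K1K2)) = 1 / (1 + 10^+1.45 + 10^-0.60)
   = 1 / (1 + 28.184 + 0.25119) = 1/29.435 = 0.03397
[CO3²⁻] = α₂ × DIC = 0.03397 × 1.80 = 0.0612 mmol/kg

[CO3²⁻] = 0.0612 mmol/kg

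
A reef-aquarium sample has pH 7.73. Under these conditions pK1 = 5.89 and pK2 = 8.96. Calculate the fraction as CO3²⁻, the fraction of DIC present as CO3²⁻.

α₂ = 1 / (1 + [H⁺]/K2 + [H⁺]²/(K1K2)) = 1 / (1 + 10^+1.23 + 10^-0.61)
   = 1 / (1 + 16.982 + 0.24547) = 1/18.228 = 0.05486

α₂ = 0.0549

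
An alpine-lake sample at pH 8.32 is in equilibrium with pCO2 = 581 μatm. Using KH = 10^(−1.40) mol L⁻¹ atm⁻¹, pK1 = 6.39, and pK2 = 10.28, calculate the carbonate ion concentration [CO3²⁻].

[CO3²⁻] = 0.0216 mmol/L

[CO2*] = KH · pCO2 = 10^(−1.40) × 581×10^-6 = 2.313×10^-5 mol/L
α₀ = 1/(1 + K1/[H⁺] + K1K2/[H⁺]²) = 1/(1 + 10^+1.93 + 10^-0.03) = 0.01149
DIC = [CO2*]/α₀ = 2.313×10^-5 / 0.01149 = 2.013 mmol/L
[CO3²⁻] = α₂·DIC; α₂ = 0.01072, so [CO3²⁻] = 0.01072 × 2.013 = 0.0216 mmol/L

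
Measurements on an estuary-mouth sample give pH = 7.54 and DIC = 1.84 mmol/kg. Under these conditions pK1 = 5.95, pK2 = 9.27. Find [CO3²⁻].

[CO3²⁻] = 0.0328 mmol/kg

α₂ = 1 / (1 + [H⁺]/K2 + [H⁺]²/(K1K2)) = 1 / (1 + 10^+1.73 + 10^+0.14)
   = 1 / (1 + 53.703 + 1.3804) = 1/56.084 = 0.01783
[CO3²⁻] = α₂ × DIC = 0.01783 × 1.84 = 0.0328 mmol/kg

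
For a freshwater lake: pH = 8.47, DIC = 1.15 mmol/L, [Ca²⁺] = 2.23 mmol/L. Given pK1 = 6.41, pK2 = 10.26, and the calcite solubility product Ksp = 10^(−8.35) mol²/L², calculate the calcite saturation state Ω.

α₂ = 1 / (1 + [H⁺]/K2 + [H⁺]²/(K1K2)) = 1 / (1 + 10^+1.79 + 10^-0.27)
   = 1 / (1 + 61.660 + 0.53703) = 1/63.197 = 0.01582
[CO3²⁻] = α₂ × DIC = 0.01582 × 1.15 = 0.01820 mmol/L = 18.20 μmol/L
Ksp = 10^(−8.35) = 4.467×10^-9
Ω = [Ca²⁺][CO3²⁻]/Ksp = (2.23×10^-3)(1.820×10^-5) / 4.467×10^-9 = 9.08

Ω = 9.08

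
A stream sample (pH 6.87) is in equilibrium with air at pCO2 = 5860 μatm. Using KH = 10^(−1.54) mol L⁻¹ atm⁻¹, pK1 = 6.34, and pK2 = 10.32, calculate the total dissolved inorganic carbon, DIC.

DIC = 0.742 mmol/L

[CO2*] = KH · pCO2 = 10^(−1.54) × 5860×10^-6 = 1.690×10^-4 mol/L
α₀ = 1/(1 + K1/[H⁺] + K1K2/[H⁺]²) = 1/(1 + 10^+0.53 + 10^-2.92) = 0.2278
DIC = [CO2*]/α₀ = 1.690×10^-4 / 0.2278 = 0.742 mmol/L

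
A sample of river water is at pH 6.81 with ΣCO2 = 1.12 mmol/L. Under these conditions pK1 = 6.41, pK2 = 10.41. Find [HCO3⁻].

α₁ = 1 / (1 + [H⁺]/K1 + K2/[H⁺]) = 1 / (1 + 10^-0.40 + 10^-3.60)
   = 1 / (1 + 0.39811 + 0.00025119) = 1/1.3984 = 0.7151
[HCO3⁻] = α₁ × DIC = 0.7151 × 1.12 = 0.801 mmol/L

[HCO3⁻] = 0.801 mmol/L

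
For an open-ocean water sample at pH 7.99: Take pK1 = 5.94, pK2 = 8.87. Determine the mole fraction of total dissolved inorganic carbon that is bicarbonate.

α₁ = 1 / (1 + [H⁺]/K1 + K2/[H⁺]) = 1 / (1 + 10^-2.05 + 10^-0.88)
   = 1 / (1 + 0.0089125 + 0.13183) = 1/1.1407 = 0.8766

α₁ = 0.877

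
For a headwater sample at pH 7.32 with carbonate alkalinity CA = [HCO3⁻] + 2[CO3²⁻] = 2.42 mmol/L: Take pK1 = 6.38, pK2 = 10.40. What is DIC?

CA = [HCO3⁻] + 2[CO3²⁻] = (α₁ + 2α₂)·DIC
At pH 7.32: [H⁺]/K1 = 10^-0.94 = 0.11482, K2/[H⁺] = 10^-3.08 = 0.00083176
α₁ = 1/(1 + 0.11482 + 0.00083176) = 1/1.1156 = 0.8963; α₂ = α₁·K2/[H⁺] = 0.0007455
α₁ + 2α₂ = 0.8978
DIC = CA / (α₁ + 2α₂) = 2.42 / 0.8978 = 2.70 mmol/L

DIC = 2.70 mmol/L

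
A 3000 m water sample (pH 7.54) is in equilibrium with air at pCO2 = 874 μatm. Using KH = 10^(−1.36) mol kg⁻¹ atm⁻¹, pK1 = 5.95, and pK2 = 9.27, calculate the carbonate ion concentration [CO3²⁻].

[CO2*] = KH · pCO2 = 10^(−1.36) × 874×10^-6 = 3.815×10^-5 mol/kg
α₀ = 1/(1 + K1/[H⁺] + K1K2/[H⁺]²) = 1/(1 + 10^+1.59 + 10^-0.14) = 0.02461
DIC = [CO2*]/α₀ = 3.815×10^-5 / 0.02461 = 1.550 mmol/kg
[CO3²⁻] = α₂·DIC; α₂ = 0.01783, so [CO3²⁻] = 0.01783 × 1.550 = 0.0276 mmol/kg

[CO3²⁻] = 0.0276 mmol/kg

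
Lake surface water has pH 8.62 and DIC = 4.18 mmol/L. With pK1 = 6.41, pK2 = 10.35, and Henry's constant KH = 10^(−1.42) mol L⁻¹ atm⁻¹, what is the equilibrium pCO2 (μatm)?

α₀ = 1 / (1 + K1/[H⁺] + K1K2/[H⁺]²) = 1 / (1 + 10^+2.21 + 10^+0.48)
   = 1 / (1 + 162.18 + 3.0200) = 1/166.20 = 0.006017
[CO2*] = α₀ × DIC = 0.006017 × 4.18 = 0.02515 mmol/L
pCO2 = [CO2*]/KH = 2.515×10^-5 / 3.802×10^-2 = 662 μatm

pCO2 = 662 μatm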